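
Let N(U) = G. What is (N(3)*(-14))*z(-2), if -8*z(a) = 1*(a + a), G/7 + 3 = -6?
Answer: 441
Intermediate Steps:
G = -63 (G = -21 + 7*(-6) = -21 - 42 = -63)
z(a) = -a/4 (z(a) = -(a + a)/8 = -2*a/8 = -a/4)
N(U) = -63
(N(3)*(-14))*z(-2) = (-63*(-14))*(-1/4*(-2)) = 882*(1/2) = 441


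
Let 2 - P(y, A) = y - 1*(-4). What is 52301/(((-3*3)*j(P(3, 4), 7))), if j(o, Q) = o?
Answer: 52301/45 ≈ 1162.2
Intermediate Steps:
P(y, A) = -2 - y (P(y, A) = 2 - (y - 1*(-4)) = 2 - (y + 4) = 2 - (4 + y) = 2 + (-4 - y) = -2 - y)
52301/(((-3*3)*j(P(3, 4), 7))) = 52301/(((-3*3)*(-2 - 1*3))) = 52301/((-9*(-2 - 3))) = 52301/((-9*(-5))) = 52301/45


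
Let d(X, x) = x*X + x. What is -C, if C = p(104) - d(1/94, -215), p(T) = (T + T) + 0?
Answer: -39977/94 ≈ -425.29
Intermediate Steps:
p(T) = 2*T (p(T) = 2*T + 0 = 2*T)
d(X, x) = x + X*x (d(X, x) = X*x + x = x + X*x)
C = 39977/94 (C = 2*104 - (-215)*(1 + 1/94) = 208 - (-215)*(1 + 1/94) = 208 - (-215)*95/94 = 208 - 1*(-20425/94) = 208 + 20425/94 = 39977/94 ≈ 425.29)
-C = -1*39977/94 = -39977/94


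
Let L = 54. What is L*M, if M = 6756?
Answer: 364824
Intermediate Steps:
L*M = 54*6756 = 364824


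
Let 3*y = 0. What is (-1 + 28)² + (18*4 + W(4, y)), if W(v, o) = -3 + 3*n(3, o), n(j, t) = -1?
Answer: 795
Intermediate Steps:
y = 0 (y = (⅓)*0 = 0)
W(v, o) = -6 (W(v, o) = -3 + 3*(-1) = -3 - 3 = -6)
(-1 + 28)² + (18*4 + W(4, y)) = (-1 + 28)² + (18*4 - 6) = 27² + (72 - 6) = 729 + 66 = 795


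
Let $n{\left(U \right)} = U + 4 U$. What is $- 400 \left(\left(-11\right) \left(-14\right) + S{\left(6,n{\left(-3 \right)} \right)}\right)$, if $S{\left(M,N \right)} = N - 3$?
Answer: $-54400$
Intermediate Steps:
$n{\left(U \right)} = 5 U$
$S{\left(M,N \right)} = -3 + N$ ($S{\left(M,N \right)} = N - 3 = -3 + N$)
$- 400 \left(\left(-11\right) \left(-14\right) + S{\left(6,n{\left(-3 \right)} \right)}\right) = - 400 \left(\left(-11\right) \left(-14\right) + \left(-3 + 5 \left(-3\right)\right)\right) = - 400 \left(154 - 18\right) = \left(-400\right) 136 = -54400$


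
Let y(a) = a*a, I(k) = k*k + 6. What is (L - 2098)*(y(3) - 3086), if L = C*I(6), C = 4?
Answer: 5938610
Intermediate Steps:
I(k) = 6 + k**2 (I(k) = k**2 + 6 = 6 + k**2)
L = 168 (L = 4*(6 + 6**2) = 4*(6 + 36) = 4*42 = 168)
y(a) = a**2
(L - 2098)*(y(3) - 3086) = (168 - 2098)*(3**2 - 3086) = -1930*(9 - 3086) = -1930*(-3077) = 5938610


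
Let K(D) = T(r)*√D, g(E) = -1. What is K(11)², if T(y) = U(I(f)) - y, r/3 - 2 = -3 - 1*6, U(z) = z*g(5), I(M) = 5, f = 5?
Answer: 2816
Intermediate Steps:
U(z) = -z (U(z) = z*(-1) = -z)
r = -21 (r = 6 + 3*(-3 - 1*6) = 6 + 3*(-3 - 6) = 6 + 3*(-9) = 6 - 27 = -21)
T(y) = -5 - y (T(y) = -1*5 - y = -5 - y)
K(D) = 16*√D (K(D) = (-5 - 1*(-21))*√D = (-5 + 21)*√D = 16*√D)
K(11)² = (16*√11)² = 2816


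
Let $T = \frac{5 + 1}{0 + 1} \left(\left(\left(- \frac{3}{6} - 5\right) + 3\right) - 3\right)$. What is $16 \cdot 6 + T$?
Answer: $63$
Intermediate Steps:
$T = -33$ ($T = \frac{6}{1} \left(\left(\left(\left(-3\right) \frac{1}{6} - 5\right) + 3\right) - 3\right) = 6 \cdot 1 \left(\left(\left(- \frac{1}{2} - 5\right) + 3\right) - 3\right) = 6 \left(\left(- \frac{11}{2} + 3\right) - 3\right) = 6 \left(- \frac{5}{2} - 3\right) = 6 \left(- \frac{11}{2}\right) = -33$)
$16 \cdot 6 + T = 16 \cdot 6 - 33 = 96 - 33 = 63$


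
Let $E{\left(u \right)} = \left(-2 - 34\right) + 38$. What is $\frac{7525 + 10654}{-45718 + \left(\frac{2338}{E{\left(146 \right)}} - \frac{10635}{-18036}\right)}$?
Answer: $- \frac{109292148}{267825043} \approx -0.40807$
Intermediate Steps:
$E{\left(u \right)} = 2$ ($E{\left(u \right)} = -36 + 38 = 2$)
$\frac{7525 + 10654}{-45718 + \left(\frac{2338}{E{\left(146 \right)}} - \frac{10635}{-18036}\right)} = \frac{7525 + 10654}{-45718 + \left(\frac{2338}{2} - \frac{10635}{-18036}\right)} = \frac{18179}{-45718 + \left(2338 \cdot \frac{1}{2} - - \frac{3545}{6012}\right)} = \frac{18179}{-45718 + \left(1169 + \frac{3545}{6012}\right)} = \frac{18179}{-45718 + \frac{7031573}{6012}} = \frac{18179}{- \frac{267825043}{6012}} = 18179 \left(- \frac{6012}{267825043}\right) = - \frac{109292148}{267825043}$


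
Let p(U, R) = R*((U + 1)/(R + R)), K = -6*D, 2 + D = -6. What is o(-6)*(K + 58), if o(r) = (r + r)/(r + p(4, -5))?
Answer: 2544/7 ≈ 363.43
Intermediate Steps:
D = -8 (D = -2 - 6 = -8)
K = 48 (K = -6*(-8) = 48)
p(U, R) = ½ + U/2 (p(U, R) = R*((1 + U)/((2*R))) = R*((1 + U)*(1/(2*R))) = R*((1 + U)/(2*R)) = ½ + U/2)
o(r) = 2*r/(5/2 + r) (o(r) = (r + r)/(r + (½ + (½)*4)) = (2*r)/(r + (½ + 2)) = (2*r)/(r + 5/2) = (2*r)/(5/2 + r) = 2*r/(5/2 + r))
o(-6)*(K + 58) = (4*(-6)/(5 + 2*(-6)))*(48 + 58) = (4*(-6)/(5 - 12))*106 = (4*(-6)/(-7))*106 = (4*(-6)*(-⅐))*106 = (24/7)*106 = 2544/7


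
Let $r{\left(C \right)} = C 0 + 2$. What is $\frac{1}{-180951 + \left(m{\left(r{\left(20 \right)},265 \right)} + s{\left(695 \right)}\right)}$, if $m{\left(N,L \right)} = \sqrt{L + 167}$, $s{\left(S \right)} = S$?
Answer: $- \frac{11266}{2030764069} - \frac{3 \sqrt{3}}{8123056276} \approx -5.5483 \cdot 10^{-6}$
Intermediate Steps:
$r{\left(C \right)} = 2$ ($r{\left(C \right)} = 0 + 2 = 2$)
$m{\left(N,L \right)} = \sqrt{167 + L}$
$\frac{1}{-180951 + \left(m{\left(r{\left(20 \right)},265 \right)} + s{\left(695 \right)}\right)} = \frac{1}{-180951 + \left(\sqrt{167 + 265} + 695\right)} = \frac{1}{-180951 + \left(\sqrt{432} + 695\right)} = \frac{1}{-180951 + \left(12 \sqrt{3} + 695\right)} = \frac{1}{-180951 + \left(695 + 12 \sqrt{3}\right)} = \frac{1}{-180256 + 12 \sqrt{3}}$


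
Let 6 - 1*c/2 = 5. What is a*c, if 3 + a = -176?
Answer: -358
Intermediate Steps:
a = -179 (a = -3 - 176 = -179)
c = 2 (c = 12 - 2*5 = 12 - 10 = 2)
a*c = -179*2 = -358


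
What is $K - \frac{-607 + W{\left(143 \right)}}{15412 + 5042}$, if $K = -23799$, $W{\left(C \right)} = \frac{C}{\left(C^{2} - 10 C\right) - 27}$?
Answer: $- \frac{3081668122677}{129487456} \approx -23799.0$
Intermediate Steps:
$W{\left(C \right)} = \frac{C}{-27 + C^{2} - 10 C}$
$K - \frac{-607 + W{\left(143 \right)}}{15412 + 5042} = -23799 - \frac{-607 + \frac{143}{-27 + 143^{2} - 1430}}{15412 + 5042} = -23799 - \frac{-607 + \frac{143}{-27 + 20449 - 1430}}{20454} = -23799 - \left(-607 + \frac{143}{18992}\right) \frac{1}{20454} = -23799 - \left(- \frac{11528001}{18992}\right) \frac{1}{20454} = -23799 - - \frac{3842667}{129487456} = -23799 + \frac{3842667}{129487456} = - \frac{3081668122677}{129487456}$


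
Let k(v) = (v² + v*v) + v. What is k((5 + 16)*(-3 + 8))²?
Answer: 490844025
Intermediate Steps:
k(v) = v + 2*v² (k(v) = (v² + v²) + v = 2*v² + v = v + 2*v²)
k((5 + 16)*(-3 + 8))² = (((5 + 16)*(-3 + 8))*(1 + 2*((5 + 16)*(-3 + 8))))² = ((21*5)*(1 + 2*(21*5)))² = (105*(1 + 2*105))² = (105*(1 + 210))² = (105*211)² = 22155² = 490844025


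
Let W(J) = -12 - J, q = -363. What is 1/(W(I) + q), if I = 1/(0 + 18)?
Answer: -18/6751 ≈ -0.0026663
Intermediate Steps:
I = 1/18 ≈ 0.055556
1/(W(I) + q) = 1/((-12 - 1*1/18) - 363) = 1/((-12 - 1/18) - 363) = 1/(-217/18 - 363) = 1/(-6751/18) = -18/6751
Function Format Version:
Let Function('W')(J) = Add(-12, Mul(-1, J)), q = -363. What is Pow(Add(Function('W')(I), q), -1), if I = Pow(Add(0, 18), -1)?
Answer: Rational(-18, 6751) ≈ -0.0026663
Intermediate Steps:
I = Rational(1, 18) (I = Pow(18, -1) = Rational(1, 18) ≈ 0.055556)
Pow(Add(Function('W')(I), q), -1) = Pow(Add(Add(-12, Mul(-1, Rational(1, 18))), -363), -1) = Pow(Add(Add(-12, Rational(-1, 18)), -363), -1) = Pow(Add(Rational(-217, 18), -363), -1) = Pow(Rational(-6751, 18), -1) = Rational(-18, 6751)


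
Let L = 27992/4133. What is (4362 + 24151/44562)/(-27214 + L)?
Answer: -160694011627/1002176831628 ≈ -0.16035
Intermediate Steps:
L = 27992/4133 (L = 27992*(1/4133) = 27992/4133 ≈ 6.7728)
(4362 + 24151/44562)/(-27214 + L) = (4362 + 24151/44562)/(-27214 + 27992/4133) = (4362 + 24151*(1/44562))/(-112447470/4133) = (4362 + 24151/44562)*(-4133/112447470) = (194403595/44562)*(-4133/112447470) = -160694011627/1002176831628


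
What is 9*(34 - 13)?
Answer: 189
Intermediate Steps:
9*(34 - 13) = 9*21 = 189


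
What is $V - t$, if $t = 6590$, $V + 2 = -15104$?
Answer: $-21696$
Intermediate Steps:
$V = -15106$ ($V = -2 - 15104 = -15106$)
$V - t = -15106 - 6590 = -21696$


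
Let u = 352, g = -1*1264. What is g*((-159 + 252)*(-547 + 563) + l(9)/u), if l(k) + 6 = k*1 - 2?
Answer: -41378383/22 ≈ -1.8808e+6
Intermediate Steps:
l(k) = -8 + k (l(k) = -6 + (k*1 - 2) = -6 + (k - 2) = -6 + (-2 + k) = -8 + k)
g = -1264
g*((-159 + 252)*(-547 + 563) + l(9)/u) = -1264*((-159 + 252)*(-547 + 563) + (-8 + 9)/352) = -1264*(93*16 + 1*(1/352)) = -1264*(1488 + 1/352) = -1264*523777/352 = -41378383/22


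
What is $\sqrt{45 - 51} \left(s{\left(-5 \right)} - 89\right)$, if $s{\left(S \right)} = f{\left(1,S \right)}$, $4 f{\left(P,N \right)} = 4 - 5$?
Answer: $- \frac{357 i \sqrt{6}}{4} \approx - 218.62 i$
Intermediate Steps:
$f{\left(P,N \right)} = - \frac{1}{4}$ ($f{\left(P,N \right)} = \frac{4 - 5}{4} = \frac{1}{4} \left(-1\right) = - \frac{1}{4}$)
$s{\left(S \right)} = - \frac{1}{4}$
$\sqrt{45 - 51} \left(s{\left(-5 \right)} - 89\right) = \sqrt{45 - 51} \left(- \frac{1}{4} - 89\right) = \sqrt{-6} \left(- \frac{357}{4}\right) = i \sqrt{6} \left(- \frac{357}{4}\right) = - \frac{357 i \sqrt{6}}{4}$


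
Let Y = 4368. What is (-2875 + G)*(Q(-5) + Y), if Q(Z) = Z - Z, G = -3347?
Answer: -27177696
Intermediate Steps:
Q(Z) = 0
(-2875 + G)*(Q(-5) + Y) = (-2875 - 3347)*(0 + 4368) = -6222*4368 = -27177696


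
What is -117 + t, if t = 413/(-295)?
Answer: -592/5 ≈ -118.40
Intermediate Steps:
t = -7/5 (t = 413*(-1/295) = -7/5 ≈ -1.4000)
-117 + t = -117 - 7/5 = -592/5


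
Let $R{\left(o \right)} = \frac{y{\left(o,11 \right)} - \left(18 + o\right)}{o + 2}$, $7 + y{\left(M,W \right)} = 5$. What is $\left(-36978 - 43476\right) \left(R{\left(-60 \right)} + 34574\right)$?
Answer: $- \frac{80665272204}{29} \approx -2.7816 \cdot 10^{9}$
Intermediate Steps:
$y{\left(M,W \right)} = -2$ ($y{\left(M,W \right)} = -7 + 5 = -2$)
$R{\left(o \right)} = \frac{-20 - o}{2 + o}$ ($R{\left(o \right)} = \frac{-2 - \left(18 + o\right)}{o + 2} = \frac{-20 - o}{2 + o}$)
$\left(-36978 - 43476\right) \left(R{\left(-60 \right)} + 34574\right) = \left(-36978 - 43476\right) \left(\frac{-20 - -60}{2 - 60} + 34574\right) = - 80454 \left(\frac{-20 + 60}{-58} + 34574\right) = - 80454 \left(\left(- \frac{1}{58}\right) 40 + 34574\right) = - 80454 \left(- \frac{20}{29} + 34574\right) = \left(-80454\right) \frac{1002626}{29} = - \frac{80665272204}{29}$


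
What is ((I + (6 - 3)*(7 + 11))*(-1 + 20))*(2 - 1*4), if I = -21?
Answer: -1254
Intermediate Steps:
((I + (6 - 3)*(7 + 11))*(-1 + 20))*(2 - 1*4) = ((-21 + (6 - 3)*(7 + 11))*(-1 + 20))*(2 - 1*4) = ((-21 + 3*18)*19)*(2 - 4) = ((-21 + 54)*19)*(-2) = (33*19)*(-2) = 627*(-2) = -1254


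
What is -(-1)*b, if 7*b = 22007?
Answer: 22007/7 ≈ 3143.9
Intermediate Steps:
b = 22007/7 (b = (⅐)*22007 = 22007/7 ≈ 3143.9)
-(-1)*b = -(-1)*22007/7 = -1*(-22007/7) = 22007/7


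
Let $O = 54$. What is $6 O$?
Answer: $324$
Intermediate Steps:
$6 O = 6 \cdot 54 = 324$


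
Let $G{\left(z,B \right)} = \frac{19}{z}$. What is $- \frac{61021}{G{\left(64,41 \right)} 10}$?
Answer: $- \frac{1952672}{95} \approx -20554.0$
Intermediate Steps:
$- \frac{61021}{G{\left(64,41 \right)} 10} = - \frac{61021}{\frac{19}{64} \cdot 10} = - \frac{61021}{\frac{95}{32}} = \left(-61021\right) \frac{32}{95} = - \frac{1952672}{95}$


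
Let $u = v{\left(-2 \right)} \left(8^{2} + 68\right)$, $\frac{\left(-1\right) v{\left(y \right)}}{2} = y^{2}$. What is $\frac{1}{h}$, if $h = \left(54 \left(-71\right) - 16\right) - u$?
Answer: $- \frac{1}{2794} \approx -0.00035791$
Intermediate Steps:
$v{\left(y \right)} = - 2 y^{2}$
$u = -1056$ ($u = - 2 \left(-2\right)^{2} \left(8^{2} + 68\right) = \left(-2\right) 4 \left(64 + 68\right) = \left(-8\right) 132 = -1056$)
$h = -2794$ ($h = \left(54 \left(-71\right) - 16\right) - -1056 = \left(-3834 - 16\right) + 1056 = -3850 + 1056 = -2794$)
$\frac{1}{h} = \frac{1}{-2794} = - \frac{1}{2794}$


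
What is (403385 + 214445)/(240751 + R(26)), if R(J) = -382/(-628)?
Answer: 38799724/15119201 ≈ 2.5663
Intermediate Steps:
R(J) = 191/314 (R(J) = -382*(-1/628) = 191/314)
(403385 + 214445)/(240751 + R(26)) = (403385 + 214445)/(240751 + 191/314) = 617830/(75596005/314) = 617830*(314/75596005) = 38799724/15119201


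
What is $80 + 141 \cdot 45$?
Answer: $6425$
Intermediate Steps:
$80 + 141 \cdot 45 = 80 + 6345 = 6425$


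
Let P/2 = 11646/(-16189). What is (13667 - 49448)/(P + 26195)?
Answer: -579258609/424047563 ≈ -1.3660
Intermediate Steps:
P = -23292/16189 (P = 2*(11646/(-16189)) = 2*(11646*(-1/16189)) = 2*(-11646/16189) = -23292/16189 ≈ -1.4388)
(13667 - 49448)/(P + 26195) = (13667 - 49448)/(-23292/16189 + 26195) = -35781/424047563/16189 = -35781*16189/424047563 = -579258609/424047563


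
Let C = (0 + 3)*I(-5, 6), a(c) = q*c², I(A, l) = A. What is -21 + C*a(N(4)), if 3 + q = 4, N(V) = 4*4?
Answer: -3861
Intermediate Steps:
N(V) = 16
q = 1 (q = -3 + 4 = 1)
a(c) = c² (a(c) = 1*c² = c²)
C = -15 (C = (0 + 3)*(-5) = 3*(-5) = -15)
-21 + C*a(N(4)) = -21 - 15*16² = -21 - 15*256 = -21 - 3840 = -3861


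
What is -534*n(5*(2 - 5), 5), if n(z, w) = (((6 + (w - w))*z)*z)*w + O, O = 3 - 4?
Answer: -3603966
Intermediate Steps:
O = -1
n(z, w) = -1 + 6*w*z**2 (n(z, w) = (((6 + (w - w))*z)*z)*w - 1 = (((6 + 0)*z)*z)*w - 1 = ((6*z)*z)*w - 1 = (6*z**2)*w - 1 = 6*w*z**2 - 1 = -1 + 6*w*z**2)
-534*n(5*(2 - 5), 5) = -534*(-1 + 6*5*(5*(2 - 5))**2) = -534*(-1 + 6*5*(5*(-3))**2) = -534*(-1 + 6*5*(-15)**2) = -534*(-1 + 6*5*225) = -534*(-1 + 6750) = -534*6749 = -3603966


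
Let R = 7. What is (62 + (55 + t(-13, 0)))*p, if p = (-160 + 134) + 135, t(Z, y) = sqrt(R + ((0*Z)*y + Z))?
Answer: 12753 + 109*I*sqrt(6) ≈ 12753.0 + 266.99*I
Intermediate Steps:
t(Z, y) = sqrt(7 + Z) (t(Z, y) = sqrt(7 + ((0*Z)*y + Z)) = sqrt(7 + (0*y + Z)) = sqrt(7 + (0 + Z)) = sqrt(7 + Z))
p = 109 (p = -26 + 135 = 109)
(62 + (55 + t(-13, 0)))*p = (62 + (55 + sqrt(7 - 13)))*109 = (62 + (55 + sqrt(-6)))*109 = (62 + (55 + I*sqrt(6)))*109 = (117 + I*sqrt(6))*109 = 12753 + 109*I*sqrt(6)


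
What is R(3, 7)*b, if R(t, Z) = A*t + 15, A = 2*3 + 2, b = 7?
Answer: 273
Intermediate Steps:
A = 8 (A = 6 + 2 = 8)
R(t, Z) = 15 + 8*t (R(t, Z) = 8*t + 15 = 15 + 8*t)
R(3, 7)*b = (15 + 8*3)*7 = (15 + 24)*7 = 39*7 = 273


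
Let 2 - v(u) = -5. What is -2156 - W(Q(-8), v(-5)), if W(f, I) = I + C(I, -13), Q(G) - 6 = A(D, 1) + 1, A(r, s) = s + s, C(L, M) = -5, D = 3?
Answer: -2158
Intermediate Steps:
v(u) = 7 (v(u) = 2 - 1*(-5) = 2 + 5 = 7)
A(r, s) = 2*s
Q(G) = 9 (Q(G) = 6 + (2*1 + 1) = 6 + (2 + 1) = 6 + 3 = 9)
W(f, I) = -5 + I (W(f, I) = I - 5 = -5 + I)
-2156 - W(Q(-8), v(-5)) = -2156 - (-5 + 7) = -2156 - 1*2 = -2156 - 2 = -2158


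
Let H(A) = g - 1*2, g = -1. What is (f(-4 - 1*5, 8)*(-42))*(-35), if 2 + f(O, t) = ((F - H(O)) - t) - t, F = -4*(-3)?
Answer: -4410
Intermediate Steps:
F = 12
H(A) = -3 (H(A) = -1 - 1*2 = -1 - 2 = -3)
f(O, t) = 13 - 2*t (f(O, t) = -2 + (((12 - 1*(-3)) - t) - t) = -2 + (((12 + 3) - t) - t) = -2 + ((15 - t) - t) = -2 + (15 - 2*t) = 13 - 2*t)
(f(-4 - 1*5, 8)*(-42))*(-35) = ((13 - 2*8)*(-42))*(-35) = ((13 - 16)*(-42))*(-35) = -3*(-42)*(-35) = 126*(-35) = -4410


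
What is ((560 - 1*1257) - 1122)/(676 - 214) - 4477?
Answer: -2070193/462 ≈ -4480.9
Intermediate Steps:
((560 - 1*1257) - 1122)/(676 - 214) - 4477 = ((560 - 1257) - 1122)/462 - 4477 = (-697 - 1122)*(1/462) - 4477 = -1819*1/462 - 4477 = -1819/462 - 4477 = -2070193/462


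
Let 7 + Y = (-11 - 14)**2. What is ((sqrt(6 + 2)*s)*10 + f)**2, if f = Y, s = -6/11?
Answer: 46241604/121 - 148320*sqrt(2)/11 ≈ 3.6309e+5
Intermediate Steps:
s = -6/11 (s = -6*1/11 = -6/11 ≈ -0.54545)
Y = 618 (Y = -7 + (-11 - 14)**2 = -7 + (-25)**2 = -7 + 625 = 618)
f = 618
((sqrt(6 + 2)*s)*10 + f)**2 = ((sqrt(6 + 2)*(-6/11))*10 + 618)**2 = ((sqrt(8)*(-6/11))*10 + 618)**2 = (((2*sqrt(2))*(-6/11))*10 + 618)**2 = (-12*sqrt(2)/11*10 + 618)**2 = (-120*sqrt(2)/11 + 618)**2 = (618 - 120*sqrt(2)/11)**2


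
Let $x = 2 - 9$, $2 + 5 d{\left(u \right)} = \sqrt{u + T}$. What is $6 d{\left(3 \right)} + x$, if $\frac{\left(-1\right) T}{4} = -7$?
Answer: $- \frac{47}{5} + \frac{6 \sqrt{31}}{5} \approx -2.7187$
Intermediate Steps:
$T = 28$ ($T = \left(-4\right) \left(-7\right) = 28$)
$d{\left(u \right)} = - \frac{2}{5} + \frac{\sqrt{28 + u}}{5}$ ($d{\left(u \right)} = - \frac{2}{5} + \frac{\sqrt{u + 28}}{5} = - \frac{2}{5} + \frac{\sqrt{28 + u}}{5}$)
$x = -7$ ($x = 2 - 9 = -7$)
$6 d{\left(3 \right)} + x = 6 \left(- \frac{2}{5} + \frac{\sqrt{28 + 3}}{5}\right) - 7 = 6 \left(- \frac{2}{5} + \frac{\sqrt{31}}{5}\right) - 7 = \left(- \frac{12}{5} + \frac{6 \sqrt{31}}{5}\right) - 7 = - \frac{47}{5} + \frac{6 \sqrt{31}}{5}$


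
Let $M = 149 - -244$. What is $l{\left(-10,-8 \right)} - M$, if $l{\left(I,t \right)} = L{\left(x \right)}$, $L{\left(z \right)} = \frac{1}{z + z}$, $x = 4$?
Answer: $- \frac{3143}{8} \approx -392.88$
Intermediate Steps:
$M = 393$ ($M = 149 + 244 = 393$)
$L{\left(z \right)} = \frac{1}{2 z}$
$l{\left(I,t \right)} = \frac{1}{8}$ ($l{\left(I,t \right)} = \frac{1}{2 \cdot 4} = \frac{1}{2} \cdot \frac{1}{4} = \frac{1}{8}$)
$l{\left(-10,-8 \right)} - M = \frac{1}{8} - 393 = - \frac{3143}{8}$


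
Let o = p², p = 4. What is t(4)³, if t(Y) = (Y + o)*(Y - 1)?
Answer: 216000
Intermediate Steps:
o = 16 (o = 4² = 16)
t(Y) = (-1 + Y)*(16 + Y) (t(Y) = (Y + 16)*(Y - 1) = (16 + Y)*(-1 + Y) = (-1 + Y)*(16 + Y))
t(4)³ = (-16 + 4² + 15*4)³ = (-16 + 16 + 60)³ = 60³ = 216000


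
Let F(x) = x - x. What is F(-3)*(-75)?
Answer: 0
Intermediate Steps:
F(x) = 0
F(-3)*(-75) = 0*(-75) = 0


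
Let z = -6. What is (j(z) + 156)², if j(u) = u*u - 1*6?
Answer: 34596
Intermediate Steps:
j(u) = -6 + u² (j(u) = u² - 6 = -6 + u²)
(j(z) + 156)² = ((-6 + (-6)²) + 156)² = ((-6 + 36) + 156)² = (30 + 156)² = 186² = 34596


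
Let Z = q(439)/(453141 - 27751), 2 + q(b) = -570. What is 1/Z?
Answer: -212695/286 ≈ -743.69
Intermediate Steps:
q(b) = -572 (q(b) = -2 - 570 = -572)
Z = -286/212695 (Z = -572/(453141 - 27751) = -572/425390 = -572*1/425390 = -286/212695 ≈ -0.0013446)
1/Z = 1/(-286/212695) = -212695/286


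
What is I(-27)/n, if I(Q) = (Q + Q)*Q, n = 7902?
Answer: 81/439 ≈ 0.18451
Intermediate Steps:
I(Q) = 2*Q**2 (I(Q) = (2*Q)*Q = 2*Q**2)
I(-27)/n = (2*(-27)**2)/7902 = (2*729)*(1/7902) = 1458*(1/7902) = 81/439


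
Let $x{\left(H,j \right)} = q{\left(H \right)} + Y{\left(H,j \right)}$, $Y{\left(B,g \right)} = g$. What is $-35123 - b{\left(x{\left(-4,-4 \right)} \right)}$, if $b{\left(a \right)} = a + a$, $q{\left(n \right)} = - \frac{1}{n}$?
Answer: $- \frac{70231}{2} \approx -35116.0$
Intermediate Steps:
$x{\left(H,j \right)} = j - \frac{1}{H}$ ($x{\left(H,j \right)} = - \frac{1}{H} + j = j - \frac{1}{H}$)
$b{\left(a \right)} = 2 a$
$-35123 - b{\left(x{\left(-4,-4 \right)} \right)} = -35123 - 2 \left(-4 - \frac{1}{-4}\right) = -35123 - 2 \left(-4 - - \frac{1}{4}\right) = -35123 - 2 \left(-4 + \frac{1}{4}\right) = -35123 - 2 \left(- \frac{15}{4}\right) = -35123 - - \frac{15}{2} = -35123 + \frac{15}{2} = - \frac{70231}{2}$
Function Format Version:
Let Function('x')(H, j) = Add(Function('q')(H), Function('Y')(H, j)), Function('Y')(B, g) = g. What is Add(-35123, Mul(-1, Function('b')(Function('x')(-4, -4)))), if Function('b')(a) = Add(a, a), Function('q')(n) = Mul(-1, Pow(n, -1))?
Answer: Rational(-70231, 2) ≈ -35116.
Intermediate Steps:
Function('x')(H, j) = Add(j, Mul(-1, Pow(H, -1))) (Function('x')(H, j) = Add(Mul(-1, Pow(H, -1)), j) = Add(j, Mul(-1, Pow(H, -1))))
Function('b')(a) = Mul(2, a)
Add(-35123, Mul(-1, Function('b')(Function('x')(-4, -4)))) = Add(-35123, Mul(-1, Mul(2, Add(-4, Mul(-1, Pow(-4, -1)))))) = Add(-35123, Mul(-1, Mul(2, Add(-4, Mul(-1, Rational(-1, 4)))))) = Add(-35123, Mul(-1, Mul(2, Add(-4, Rational(1, 4))))) = Add(-35123, Mul(-1, Mul(2, Rational(-15, 4)))) = Add(-35123, Mul(-1, Rational(-15, 2))) = Add(-35123, Rational(15, 2)) = Rational(-70231, 2)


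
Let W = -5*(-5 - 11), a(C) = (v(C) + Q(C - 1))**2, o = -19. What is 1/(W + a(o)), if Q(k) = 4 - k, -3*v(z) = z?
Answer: 9/9001 ≈ 0.00099989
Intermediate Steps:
v(z) = -z/3
a(C) = (5 - 4*C/3)**2 (a(C) = (-C/3 + (4 - (C - 1)))**2 = (-C/3 + (4 - (-1 + C)))**2 = (-C/3 + (4 + (1 - C)))**2 = (-C/3 + (5 - C))**2 = (5 - 4*C/3)**2)
W = 80 (W = -5*(-16) = 80)
1/(W + a(o)) = 1/(80 + (-15 + 4*(-19))**2/9) = 1/(80 + (-15 - 76)**2/9) = 1/(80 + (1/9)*(-91)**2) = 1/(80 + (1/9)*8281) = 1/(80 + 8281/9) = 1/(9001/9) = 9/9001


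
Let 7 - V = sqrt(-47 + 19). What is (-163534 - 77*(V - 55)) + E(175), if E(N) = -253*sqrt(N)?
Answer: -159838 - sqrt(7)*(1265 - 154*I) ≈ -1.6319e+5 + 407.45*I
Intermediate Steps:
V = 7 - 2*I*sqrt(7) (V = 7 - sqrt(-47 + 19) = 7 - sqrt(-28) = 7 - 2*I*sqrt(7) ≈ 7.0 - 5.2915*I)
(-163534 - 77*(V - 55)) + E(175) = (-163534 - 77*((7 - 2*I*sqrt(7)) - 55)) - 1265*sqrt(7) = (-163534 - 77*(-48 - 2*I*sqrt(7))) - 1265*sqrt(7) = (-163534 + (3696 + 154*I*sqrt(7))) - 1265*sqrt(7) = (-159838 + 154*I*sqrt(7)) - 1265*sqrt(7) = -159838 - 1265*sqrt(7) + 154*I*sqrt(7)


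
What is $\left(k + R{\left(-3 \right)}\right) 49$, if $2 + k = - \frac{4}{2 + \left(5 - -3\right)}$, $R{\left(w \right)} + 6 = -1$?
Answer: $- \frac{2303}{5} \approx -460.6$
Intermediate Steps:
$R{\left(w \right)} = -7$ ($R{\left(w \right)} = -6 - 1 = -7$)
$k = - \frac{12}{5}$ ($k = -2 - \frac{4}{2 + \left(5 - -3\right)} = -2 - \frac{4}{2 + \left(5 + 3\right)} = -2 - \frac{4}{2 + 8} = -2 - \frac{4}{10} = -2 - \frac{2}{5} = - \frac{12}{5} \approx -2.4$)
$\left(k + R{\left(-3 \right)}\right) 49 = \left(- \frac{12}{5} - 7\right) 49 = \left(- \frac{47}{5}\right) 49 = - \frac{2303}{5}$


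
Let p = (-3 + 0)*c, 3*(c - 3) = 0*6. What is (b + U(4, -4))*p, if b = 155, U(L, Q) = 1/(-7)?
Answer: -9756/7 ≈ -1393.7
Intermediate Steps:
c = 3 (c = 3 + (0*6)/3 = 3 + (⅓)*0 = 3 + 0 = 3)
U(L, Q) = -⅐
p = -9 (p = (-3 + 0)*3 = -3*3 = -9)
(b + U(4, -4))*p = (155 - ⅐)*(-9) = (1084/7)*(-9) = -9756/7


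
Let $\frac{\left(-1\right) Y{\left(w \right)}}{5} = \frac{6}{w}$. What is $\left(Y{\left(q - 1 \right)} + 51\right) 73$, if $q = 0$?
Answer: $5913$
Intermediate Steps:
$Y{\left(w \right)} = - \frac{30}{w}$ ($Y{\left(w \right)} = - 5 \frac{6}{w} = - \frac{30}{w}$)
$\left(Y{\left(q - 1 \right)} + 51\right) 73 = \left(- \frac{30}{0 - 1} + 51\right) 73 = \left(- \frac{30}{-1} + 51\right) 73 = \left(\left(-30\right) \left(-1\right) + 51\right) 73 = \left(30 + 51\right) 73 = 81 \cdot 73 = 5913$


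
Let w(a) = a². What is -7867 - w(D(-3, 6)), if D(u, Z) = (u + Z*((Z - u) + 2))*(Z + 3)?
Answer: -329356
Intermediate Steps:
D(u, Z) = (3 + Z)*(u + Z*(2 + Z - u)) (D(u, Z) = (u + Z*(2 + Z - u))*(3 + Z) = (3 + Z)*(u + Z*(2 + Z - u)))
-7867 - w(D(-3, 6)) = -7867 - (6³ + 3*(-3) + 5*6² + 6*6 - 1*(-3)*6² - 2*6*(-3))² = -7867 - (216 - 9 + 5*36 + 36 - 1*(-3)*36 + 36)² = -7867 - (216 - 9 + 180 + 36 + 108 + 36)² = -7867 - 1*567² = -7867 - 1*321489 = -7867 - 321489 = -329356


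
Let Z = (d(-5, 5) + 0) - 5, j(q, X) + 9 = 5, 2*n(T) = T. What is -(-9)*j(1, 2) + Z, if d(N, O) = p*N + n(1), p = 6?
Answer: -141/2 ≈ -70.500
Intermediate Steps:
n(T) = T/2
j(q, X) = -4 (j(q, X) = -9 + 5 = -4)
d(N, O) = ½ + 6*N (d(N, O) = 6*N + (½)*1 = 6*N + ½ = ½ + 6*N)
Z = -69/2 (Z = ((½ + 6*(-5)) + 0) - 5 = ((½ - 30) + 0) - 5 = (-59/2 + 0) - 5 = -59/2 - 5 = -69/2 ≈ -34.500)
-(-9)*j(1, 2) + Z = -(-9)*(-4) - 69/2 = -9*4 - 69/2 = -36 - 69/2 = -141/2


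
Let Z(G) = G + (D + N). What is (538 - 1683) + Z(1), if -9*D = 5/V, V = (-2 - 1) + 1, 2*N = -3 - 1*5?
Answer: -20659/18 ≈ -1147.7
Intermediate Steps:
N = -4 (N = (-3 - 1*5)/2 = (-3 - 5)/2 = (½)*(-8) = -4)
V = -2 (V = -3 + 1 = -2)
D = 5/18 (D = -5/(9*(-2)) = -5*(-1)/(9*2) = -⅑*(-5/2) = 5/18 ≈ 0.27778)
Z(G) = -67/18 + G (Z(G) = G + (5/18 - 4) = G - 67/18 = -67/18 + G)
(538 - 1683) + Z(1) = (538 - 1683) + (-67/18 + 1) = -1145 - 49/18 = -20659/18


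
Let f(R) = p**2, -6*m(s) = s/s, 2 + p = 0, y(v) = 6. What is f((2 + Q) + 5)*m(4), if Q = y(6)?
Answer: -2/3 ≈ -0.66667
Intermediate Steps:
p = -2 (p = -2 + 0 = -2)
Q = 6
m(s) = -1/6 (m(s) = -s/(6*s) = -1/6*1 = -1/6)
f(R) = 4 (f(R) = (-2)**2 = 4)
f((2 + Q) + 5)*m(4) = 4*(-1/6) = -2/3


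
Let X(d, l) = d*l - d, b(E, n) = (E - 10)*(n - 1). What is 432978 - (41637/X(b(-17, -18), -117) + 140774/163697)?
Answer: 1430159566273439/3303078066 ≈ 4.3298e+5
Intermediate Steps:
b(E, n) = (-1 + n)*(-10 + E) (b(E, n) = (-10 + E)*(-1 + n) = (-1 + n)*(-10 + E))
X(d, l) = -d + d*l
432978 - (41637/X(b(-17, -18), -117) + 140774/163697) = 432978 - (41637/(((10 - 1*(-17) - 10*(-18) - 17*(-18))*(-1 - 117))) + 140774/163697) = 432978 - (41637/(((10 + 17 + 180 + 306)*(-118))) + 140774*(1/163697)) = 432978 - (41637/((513*(-118))) + 140774/163697) = 432978 - (41637/(-60534) + 140774/163697) = 432978 - (41637*(-1/60534) + 140774/163697) = 432978 - (-13879/20178 + 140774/163697) = 432978 - 1*568587109/3303078066 = 432978 - 568587109/3303078066 = 1430159566273439/3303078066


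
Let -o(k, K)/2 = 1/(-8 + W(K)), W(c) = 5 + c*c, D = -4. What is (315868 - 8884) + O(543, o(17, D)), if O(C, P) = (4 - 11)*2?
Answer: 306970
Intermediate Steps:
W(c) = 5 + c²
o(k, K) = -2/(-3 + K²) (o(k, K) = -2/(-8 + (5 + K²)) = -2/(-3 + K²))
O(C, P) = -14 (O(C, P) = -7*2 = -14)
(315868 - 8884) + O(543, o(17, D)) = (315868 - 8884) - 14 = 306984 - 14 = 306970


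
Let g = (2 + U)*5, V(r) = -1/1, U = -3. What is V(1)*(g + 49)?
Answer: -44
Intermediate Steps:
V(r) = -1 (V(r) = -1*1 = -1)
g = -5 (g = (2 - 3)*5 = -1*5 = -5)
V(1)*(g + 49) = -(-5 + 49) = -1*44 = -44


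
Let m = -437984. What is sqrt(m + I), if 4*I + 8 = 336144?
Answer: 5*I*sqrt(14158) ≈ 594.94*I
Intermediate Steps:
I = 84034 (I = -2 + (1/4)*336144 = -2 + 84036 = 84034)
sqrt(m + I) = sqrt(-437984 + 84034) = sqrt(-353950) = 5*I*sqrt(14158)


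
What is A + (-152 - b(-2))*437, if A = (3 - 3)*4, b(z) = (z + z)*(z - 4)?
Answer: -76912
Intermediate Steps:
b(z) = 2*z*(-4 + z) (b(z) = (2*z)*(-4 + z) = 2*z*(-4 + z))
A = 0 (A = 0*4 = 0)
A + (-152 - b(-2))*437 = 0 + (-152 - 2*(-2)*(-4 - 2))*437 = 0 + (-152 - 2*(-2)*(-6))*437 = 0 + (-152 - 1*24)*437 = 0 + (-152 - 24)*437 = 0 - 176*437 = 0 - 76912 = -76912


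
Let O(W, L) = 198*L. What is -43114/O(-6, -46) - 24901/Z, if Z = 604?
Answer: -50189363/1375308 ≈ -36.493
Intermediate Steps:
-43114/O(-6, -46) - 24901/Z = -43114/(198*(-46)) - 24901/604 = -43114/(-9108) - 24901*1/604 = -43114*(-1/9108) - 24901/604 = 21557/4554 - 24901/604 = -50189363/1375308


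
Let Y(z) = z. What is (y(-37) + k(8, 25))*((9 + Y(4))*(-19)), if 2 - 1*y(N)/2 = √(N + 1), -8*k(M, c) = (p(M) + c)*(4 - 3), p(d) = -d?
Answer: -3705/8 + 2964*I ≈ -463.13 + 2964.0*I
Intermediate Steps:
k(M, c) = -c/8 + M/8 (k(M, c) = -(-M + c)*(4 - 3)/8 = -(c - M)/8 = -c/8 + M/8)
y(N) = 4 - 2*√(1 + N) (y(N) = 4 - 2*√(N + 1) = 4 - 2*√(1 + N))
(y(-37) + k(8, 25))*((9 + Y(4))*(-19)) = ((4 - 2*√(1 - 37)) + (-⅛*25 + (⅛)*8))*((9 + 4)*(-19)) = ((4 - 12*I) + (-25/8 + 1))*(13*(-19)) = ((4 - 12*I) - 17/8)*(-247) = (15/8 - 12*I)*(-247) = -3705/8 + 2964*I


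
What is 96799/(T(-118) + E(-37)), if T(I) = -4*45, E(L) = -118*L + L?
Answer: 96799/4149 ≈ 23.331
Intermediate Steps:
E(L) = -117*L
T(I) = -180
96799/(T(-118) + E(-37)) = 96799/(-180 - 117*(-37)) = 96799/(-180 + 4329) = 96799/4149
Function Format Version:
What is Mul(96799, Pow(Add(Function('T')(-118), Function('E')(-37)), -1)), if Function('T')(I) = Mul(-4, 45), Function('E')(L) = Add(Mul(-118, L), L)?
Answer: Rational(96799, 4149) ≈ 23.331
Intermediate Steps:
Function('E')(L) = Mul(-117, L)
Function('T')(I) = -180
Mul(96799, Pow(Add(Function('T')(-118), Function('E')(-37)), -1)) = Mul(96799, Pow(Add(-180, Mul(-117, -37)), -1)) = Mul(96799, Pow(Add(-180, 4329), -1)) = Mul(96799, Pow(4149, -1)) = Mul(96799, Rational(1, 4149)) = Rational(96799, 4149)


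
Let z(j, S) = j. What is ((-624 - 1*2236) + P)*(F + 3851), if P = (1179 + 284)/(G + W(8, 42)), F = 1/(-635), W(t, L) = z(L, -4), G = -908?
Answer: -3030103436316/274955 ≈ -1.1020e+7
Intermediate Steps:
W(t, L) = L
F = -1/635 ≈ -0.0015748
P = -1463/866 (P = (1179 + 284)/(-908 + 42) = 1463/(-866) = 1463*(-1/866) = -1463/866 ≈ -1.6894)
((-624 - 1*2236) + P)*(F + 3851) = ((-624 - 1*2236) - 1463/866)*(-1/635 + 3851) = ((-624 - 2236) - 1463/866)*(2445384/635) = (-2860 - 1463/866)*(2445384/635) = -2478223/866*2445384/635 = -3030103436316/274955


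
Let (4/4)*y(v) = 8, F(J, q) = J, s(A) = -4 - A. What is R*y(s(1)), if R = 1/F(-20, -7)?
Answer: -⅖ ≈ -0.40000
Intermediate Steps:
y(v) = 8
R = -1/20 (R = 1/(-20) = -1/20 ≈ -0.050000)
R*y(s(1)) = -1/20*8 = -⅖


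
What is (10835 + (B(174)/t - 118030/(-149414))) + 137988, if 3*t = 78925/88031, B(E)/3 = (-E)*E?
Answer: -914497455083528/5896249975 ≈ -1.5510e+5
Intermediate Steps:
B(E) = -3*E**2 (B(E) = 3*((-E)*E) = 3*(-E**2) = -3*E**2)
t = 78925/264093 (t = (78925/88031)/3 = (78925*(1/88031))/3 = (1/3)*(78925/88031) = 78925/264093 ≈ 0.29885)
(10835 + (B(174)/t - 118030/(-149414))) + 137988 = (10835 + ((-3*174**2)/(78925/264093) - 118030/(-149414))) + 137988 = (10835 + (-3*30276*(264093/78925) - 118030*(-1/149414))) + 137988 = (10835 + (-90828*264093/78925 + 59015/74707)) + 137988 = (10835 + (-23987039004/78925 + 59015/74707)) + 137988 = (10835 - 1791995065112953/5896249975) + 137988 = -1728109196633828/5896249975 + 137988 = -914497455083528/5896249975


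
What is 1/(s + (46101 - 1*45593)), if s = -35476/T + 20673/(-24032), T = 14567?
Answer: 50010592/25240566047 ≈ 0.0019814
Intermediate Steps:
s = -164814689/50010592 (s = -35476/14567 + 20673/(-24032) = -35476*1/14567 + 20673*(-1/24032) = -5068/2081 - 20673/24032 = -164814689/50010592 ≈ -3.2956)
1/(s + (46101 - 1*45593)) = 1/(-164814689/50010592 + (46101 - 1*45593)) = 1/(-164814689/50010592 + (46101 - 45593)) = 1/(-164814689/50010592 + 508) = 1/(25240566047/50010592) = 50010592/25240566047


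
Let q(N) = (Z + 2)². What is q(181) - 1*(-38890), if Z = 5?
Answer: 38939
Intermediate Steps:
q(N) = 49 (q(N) = (5 + 2)² = 7² = 49)
q(181) - 1*(-38890) = 49 - 1*(-38890) = 49 + 38890 = 38939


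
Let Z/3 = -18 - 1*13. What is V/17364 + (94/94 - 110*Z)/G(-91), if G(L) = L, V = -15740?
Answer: -3443912/30387 ≈ -113.34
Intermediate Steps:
Z = -93 (Z = 3*(-18 - 1*13) = 3*(-18 - 13) = 3*(-31) = -93)
V/17364 + (94/94 - 110*Z)/G(-91) = -15740/17364 + (94/94 - 110*(-93))/(-91) = -15740*1/17364 + (94*(1/94) + 10230)*(-1/91) = -3935/4341 + (1 + 10230)*(-1/91) = -3935/4341 + 10231*(-1/91) = -3935/4341 - 787/7 = -3443912/30387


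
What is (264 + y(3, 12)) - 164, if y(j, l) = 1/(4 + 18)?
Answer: 2201/22 ≈ 100.05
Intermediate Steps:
y(j, l) = 1/22
(264 + y(3, 12)) - 164 = (264 + 1/22) - 164 = 5809/22 - 164 = 2201/22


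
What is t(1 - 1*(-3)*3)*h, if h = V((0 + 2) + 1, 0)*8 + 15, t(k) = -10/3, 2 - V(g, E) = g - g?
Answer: -310/3 ≈ -103.33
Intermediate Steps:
V(g, E) = 2 (V(g, E) = 2 - (g - g) = 2 - 1*0 = 2 + 0 = 2)
t(k) = -10/3 (t(k) = -10*⅓ = -10/3)
h = 31 (h = 2*8 + 15 = 16 + 15 = 31)
t(1 - 1*(-3)*3)*h = -10/3*31 = -310/3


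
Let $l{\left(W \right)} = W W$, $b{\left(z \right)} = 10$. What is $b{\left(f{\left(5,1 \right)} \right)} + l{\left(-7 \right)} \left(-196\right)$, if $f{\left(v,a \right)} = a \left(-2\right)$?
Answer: $-9594$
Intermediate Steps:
$f{\left(v,a \right)} = - 2 a$
$l{\left(W \right)} = W^{2}$
$b{\left(f{\left(5,1 \right)} \right)} + l{\left(-7 \right)} \left(-196\right) = 10 + \left(-7\right)^{2} \left(-196\right) = 10 + 49 \left(-196\right) = 10 - 9604 = -9594$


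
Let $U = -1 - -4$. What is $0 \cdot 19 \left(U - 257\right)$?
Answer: $0$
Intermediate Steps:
$U = 3$ ($U = -1 + 4 = 3$)
$0 \cdot 19 \left(U - 257\right) = 0 \cdot 19 \left(3 - 257\right) = 0 \left(-254\right) = 0$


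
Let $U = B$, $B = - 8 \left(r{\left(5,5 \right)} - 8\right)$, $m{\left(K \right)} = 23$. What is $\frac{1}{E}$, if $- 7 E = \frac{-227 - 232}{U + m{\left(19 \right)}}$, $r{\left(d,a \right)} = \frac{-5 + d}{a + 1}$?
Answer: $\frac{203}{153} \approx 1.3268$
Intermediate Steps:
$r{\left(d,a \right)} = \frac{-5 + d}{1 + a}$
$B = 64$ ($B = - 8 \left(\frac{-5 + 5}{1 + 5} - 8\right) = - 8 \left(\frac{1}{6} \cdot 0 - 8\right) = - 8 \left(0 - 8\right) = \left(-8\right) \left(-8\right) = 64$)
$U = 64$
$E = \frac{153}{203}$ ($E = - \frac{\left(-227 - 232\right) \frac{1}{64 + 23}}{7} = - \frac{\left(-459\right) \frac{1}{87}}{7} = \left(- \frac{1}{7}\right) \left(- \frac{153}{29}\right) = \frac{153}{203} \approx 0.75369$)
$\frac{1}{E} = \frac{1}{\frac{153}{203}} = \frac{203}{153}$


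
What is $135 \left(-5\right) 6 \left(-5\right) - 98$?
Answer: $20152$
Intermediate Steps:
$135 \left(-5\right) 6 \left(-5\right) - 98 = 135 \left(\left(-30\right) \left(-5\right)\right) - 98 = 135 \cdot 150 - 98 = 20250 - 98 = 20152$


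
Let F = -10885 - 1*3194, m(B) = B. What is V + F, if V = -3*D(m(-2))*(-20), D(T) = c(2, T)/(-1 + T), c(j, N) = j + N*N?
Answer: -14199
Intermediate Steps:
c(j, N) = j + N**2
F = -14079 (F = -10885 - 3194 = -14079)
D(T) = (2 + T**2)/(-1 + T)
V = -120 (V = -3*(2 + (-2)**2)/(-1 - 2)*(-20) = -3*(2 + 4)/(-3)*(-20) = -(-1)*6*(-20) = -3*(-2)*(-20) = 6*(-20) = -120)
V + F = -120 - 14079 = -14199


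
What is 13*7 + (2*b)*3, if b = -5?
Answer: 61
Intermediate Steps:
13*7 + (2*b)*3 = 13*7 + (2*(-5))*3 = 91 - 10*3 = 91 - 30 = 61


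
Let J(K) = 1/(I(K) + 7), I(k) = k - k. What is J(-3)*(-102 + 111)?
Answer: 9/7 ≈ 1.2857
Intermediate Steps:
I(k) = 0
J(K) = 1/7 (J(K) = 1/(0 + 7) = 1/7)
J(-3)*(-102 + 111) = (-102 + 111)/7 = (1/7)*9 = 9/7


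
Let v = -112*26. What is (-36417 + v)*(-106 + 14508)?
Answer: -566416258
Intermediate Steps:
v = -2912
(-36417 + v)*(-106 + 14508) = (-36417 - 2912)*(-106 + 14508) = -39329*14402 = -566416258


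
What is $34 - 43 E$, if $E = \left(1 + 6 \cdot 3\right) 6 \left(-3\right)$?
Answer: $14740$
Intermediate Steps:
$E = -342$ ($E = \left(1 + 18\right) \left(-18\right) = 19 \left(-18\right) = -342$)
$34 - 43 E = 34 - -14706 = 34 + 14706 = 14740$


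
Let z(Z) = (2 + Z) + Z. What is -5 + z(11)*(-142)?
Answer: -3413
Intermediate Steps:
z(Z) = 2 + 2*Z
-5 + z(11)*(-142) = -5 + (2 + 2*11)*(-142) = -5 + (2 + 22)*(-142) = -5 + 24*(-142) = -5 - 3408 = -3413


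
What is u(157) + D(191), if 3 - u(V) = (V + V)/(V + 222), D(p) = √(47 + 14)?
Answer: 823/379 + √61 ≈ 9.9818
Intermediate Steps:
D(p) = √61
u(V) = 3 - 2*V/(222 + V) (u(V) = 3 - (V + V)/(V + 222) = 3 - 2*V/(222 + V))
u(157) + D(191) = (666 + 157)/(222 + 157) + √61 = 823/379 + √61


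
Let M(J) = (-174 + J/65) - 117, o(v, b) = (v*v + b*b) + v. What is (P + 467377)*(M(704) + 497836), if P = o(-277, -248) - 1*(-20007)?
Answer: 4044840321772/13 ≈ 3.1114e+11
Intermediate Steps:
o(v, b) = v + b² + v² (o(v, b) = (v² + b²) + v = (b² + v²) + v = v + b² + v²)
M(J) = -291 + J/65 (M(J) = (-174 + J*(1/65)) - 117 = (-174 + J/65) - 117 = -291 + J/65)
P = 157963 (P = (-277 + (-248)² + (-277)²) - 1*(-20007) = (-277 + 61504 + 76729) + 20007 = 137956 + 20007 = 157963)
(P + 467377)*(M(704) + 497836) = (157963 + 467377)*((-291 + (1/65)*704) + 497836) = 625340*((-291 + 704/65) + 497836) = 625340*(-18211/65 + 497836) = 625340*(32341129/65) = 4044840321772/13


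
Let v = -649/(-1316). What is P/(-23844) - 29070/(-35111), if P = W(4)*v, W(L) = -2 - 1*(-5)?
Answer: 304036854721/367245892048 ≈ 0.82788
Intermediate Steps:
v = 649/1316 (v = -649*(-1/1316) = 649/1316 ≈ 0.49316)
W(L) = 3 (W(L) = -2 + 5 = 3)
P = 1947/1316 (P = 3*(649/1316) = 1947/1316 ≈ 1.4795)
P/(-23844) - 29070/(-35111) = (1947/1316)/(-23844) - 29070/(-35111) = (1947/1316)*(-1/23844) - 29070*(-1/35111) = -649/10459568 + 29070/35111 = 304036854721/367245892048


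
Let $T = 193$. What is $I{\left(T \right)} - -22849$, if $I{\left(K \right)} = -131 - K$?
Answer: $22525$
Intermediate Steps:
$I{\left(T \right)} - -22849 = \left(-131 - 193\right) - -22849 = \left(-131 - 193\right) + 22849 = -324 + 22849 = 22525$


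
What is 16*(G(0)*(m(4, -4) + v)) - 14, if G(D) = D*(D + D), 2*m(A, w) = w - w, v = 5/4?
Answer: -14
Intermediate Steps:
v = 5/4 (v = 5*(¼) = 5/4 ≈ 1.2500)
m(A, w) = 0 (m(A, w) = (w - w)/2 = (½)*0 = 0)
G(D) = 2*D² (G(D) = D*(2*D) = 2*D²)
16*(G(0)*(m(4, -4) + v)) - 14 = 16*((2*0²)*(0 + 5/4)) - 14 = 16*((2*0)*(5/4)) - 14 = 16*(0*(5/4)) - 14 = 16*0 - 14 = 0 - 14 = -14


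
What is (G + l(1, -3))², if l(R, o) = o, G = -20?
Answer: 529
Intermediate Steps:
(G + l(1, -3))² = (-20 - 3)² = (-23)² = 529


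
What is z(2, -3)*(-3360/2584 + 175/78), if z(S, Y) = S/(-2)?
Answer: -23765/25194 ≈ -0.94328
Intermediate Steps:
z(S, Y) = -S/2 (z(S, Y) = S*(-½) = -S/2)
z(2, -3)*(-3360/2584 + 175/78) = (-½*2)*(-3360/2584 + 175/78) = -(-3360*1/2584 + 175*(1/78)) = -(-420/323 + 175/78) = -1*23765/25194 = -23765/25194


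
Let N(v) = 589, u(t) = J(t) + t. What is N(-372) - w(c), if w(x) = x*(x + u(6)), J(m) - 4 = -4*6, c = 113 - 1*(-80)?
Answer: -33958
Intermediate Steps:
c = 193 (c = 113 + 80 = 193)
J(m) = -20 (J(m) = 4 - 4*6 = 4 - 24 = -20)
u(t) = -20 + t
w(x) = x*(-14 + x) (w(x) = x*(x + (-20 + 6)) = x*(x - 14) = x*(-14 + x))
N(-372) - w(c) = 589 - 193*(-14 + 193) = 589 - 193*179 = 589 - 1*34547 = 589 - 34547 = -33958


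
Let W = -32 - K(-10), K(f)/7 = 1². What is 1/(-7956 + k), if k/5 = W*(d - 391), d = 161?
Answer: 1/36894 ≈ 2.7105e-5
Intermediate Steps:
K(f) = 7 (K(f) = 7*1² = 7*1 = 7)
W = -39 (W = -32 - 1*7 = -32 - 7 = -39)
k = 44850 (k = 5*(-39*(161 - 391)) = 5*(-39*(-230)) = 5*8970 = 44850)
1/(-7956 + k) = 1/(-7956 + 44850) = 1/36894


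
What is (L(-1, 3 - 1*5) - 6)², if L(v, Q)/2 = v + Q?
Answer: 144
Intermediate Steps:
L(v, Q) = 2*Q + 2*v (L(v, Q) = 2*(v + Q) = 2*(Q + v) = 2*Q + 2*v)
(L(-1, 3 - 1*5) - 6)² = ((2*(3 - 1*5) + 2*(-1)) - 6)² = ((2*(3 - 5) - 2) - 6)² = ((2*(-2) - 2) - 6)² = ((-4 - 2) - 6)² = (-6 - 6)² = (-12)² = 144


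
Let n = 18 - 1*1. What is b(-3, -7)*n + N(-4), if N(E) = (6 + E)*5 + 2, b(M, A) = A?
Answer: -107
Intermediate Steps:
n = 17 (n = 18 - 1 = 17)
N(E) = 32 + 5*E (N(E) = (30 + 5*E) + 2 = 32 + 5*E)
b(-3, -7)*n + N(-4) = -7*17 + (32 + 5*(-4)) = -119 + (32 - 20) = -119 + 12 = -107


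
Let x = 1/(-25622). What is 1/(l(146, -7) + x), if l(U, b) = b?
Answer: -25622/179355 ≈ -0.14286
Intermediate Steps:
x = -1/25622 ≈ -3.9029e-5
1/(l(146, -7) + x) = 1/(-7 - 1/25622) = 1/(-179355/25622) = -25622/179355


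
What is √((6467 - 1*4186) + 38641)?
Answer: √40922 ≈ 202.29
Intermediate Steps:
√((6467 - 1*4186) + 38641) = √((6467 - 4186) + 38641) = √(2281 + 38641) = √40922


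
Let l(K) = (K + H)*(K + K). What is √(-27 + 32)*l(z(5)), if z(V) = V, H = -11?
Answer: -60*√5 ≈ -134.16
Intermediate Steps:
l(K) = 2*K*(-11 + K) (l(K) = (K - 11)*(K + K) = (-11 + K)*(2*K) = 2*K*(-11 + K))
√(-27 + 32)*l(z(5)) = √(-27 + 32)*(2*5*(-11 + 5)) = √5*(2*5*(-6)) = √5*(-60) = -60*√5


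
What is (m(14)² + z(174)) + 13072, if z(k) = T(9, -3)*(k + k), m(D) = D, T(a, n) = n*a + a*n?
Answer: -5524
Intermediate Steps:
T(a, n) = 2*a*n (T(a, n) = a*n + a*n = 2*a*n)
z(k) = -108*k (z(k) = (2*9*(-3))*(k + k) = -108*k)
(m(14)² + z(174)) + 13072 = (14² - 108*174) + 13072 = (196 - 18792) + 13072 = -18596 + 13072 = -5524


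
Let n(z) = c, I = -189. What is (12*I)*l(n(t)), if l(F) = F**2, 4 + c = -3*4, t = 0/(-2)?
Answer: -580608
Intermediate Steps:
t = 0 (t = 0*(-1/2) = 0)
c = -16 (c = -4 - 3*4 = -4 - 12 = -16)
n(z) = -16
(12*I)*l(n(t)) = (12*(-189))*(-16)**2 = -2268*256 = -580608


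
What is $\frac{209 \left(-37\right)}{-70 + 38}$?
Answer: $\frac{7733}{32} \approx 241.66$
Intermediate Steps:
$\frac{209 \left(-37\right)}{-70 + 38} = - \frac{7733}{-32} = \left(-7733\right) \left(- \frac{1}{32}\right) = \frac{7733}{32}$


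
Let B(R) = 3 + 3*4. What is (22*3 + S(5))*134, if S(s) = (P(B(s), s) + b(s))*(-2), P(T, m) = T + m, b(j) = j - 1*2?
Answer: 2680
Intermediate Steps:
B(R) = 15 (B(R) = 3 + 12 = 15)
b(j) = -2 + j (b(j) = j - 2 = -2 + j)
S(s) = -26 - 4*s (S(s) = ((15 + s) + (-2 + s))*(-2) = (13 + 2*s)*(-2) = -26 - 4*s)
(22*3 + S(5))*134 = (22*3 + (-26 - 4*5))*134 = (66 + (-26 - 20))*134 = (66 - 46)*134 = 20*134 = 2680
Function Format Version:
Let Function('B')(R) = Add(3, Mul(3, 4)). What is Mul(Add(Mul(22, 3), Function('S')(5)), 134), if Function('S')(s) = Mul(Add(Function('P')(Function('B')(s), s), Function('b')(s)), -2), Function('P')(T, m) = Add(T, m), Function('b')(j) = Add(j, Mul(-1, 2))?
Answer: 2680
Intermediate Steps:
Function('B')(R) = 15 (Function('B')(R) = Add(3, 12) = 15)
Function('b')(j) = Add(-2, j) (Function('b')(j) = Add(j, -2) = Add(-2, j))
Function('S')(s) = Add(-26, Mul(-4, s)) (Function('S')(s) = Mul(Add(Add(15, s), Add(-2, s)), -2) = Mul(Add(13, Mul(2, s)), -2) = Add(-26, Mul(-4, s)))
Mul(Add(Mul(22, 3), Function('S')(5)), 134) = Mul(Add(Mul(22, 3), Add(-26, Mul(-4, 5))), 134) = Mul(Add(66, Add(-26, -20)), 134) = Mul(Add(66, -46), 134) = Mul(20, 134) = 2680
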